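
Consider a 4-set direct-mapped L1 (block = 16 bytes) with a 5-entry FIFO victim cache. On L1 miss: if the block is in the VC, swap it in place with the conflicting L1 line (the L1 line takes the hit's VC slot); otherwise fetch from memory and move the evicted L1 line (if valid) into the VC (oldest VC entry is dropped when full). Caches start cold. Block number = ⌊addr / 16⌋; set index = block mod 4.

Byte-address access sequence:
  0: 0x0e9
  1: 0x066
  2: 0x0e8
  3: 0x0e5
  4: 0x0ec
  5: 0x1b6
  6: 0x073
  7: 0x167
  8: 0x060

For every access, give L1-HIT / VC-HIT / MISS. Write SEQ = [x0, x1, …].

#0 0xe9→b14/s2 MISS; vc=[]
#1 0x66→b6/s2 MISS; vc=[14]
#2 0xe8→b14/s2 VC-HIT; vc=[6]
#3 0xe5→b14/s2 L1-HIT; vc=[6]
#4 0xec→b14/s2 L1-HIT; vc=[6]
#5 0x1b6→b27/s3 MISS; vc=[6]
#6 0x73→b7/s3 MISS; vc=[6,27]
#7 0x167→b22/s2 MISS; vc=[6,27,14]
#8 0x60→b6/s2 VC-HIT; vc=[22,27,14]

SEQ = [MISS, MISS, VC-HIT, L1-HIT, L1-HIT, MISS, MISS, MISS, VC-HIT]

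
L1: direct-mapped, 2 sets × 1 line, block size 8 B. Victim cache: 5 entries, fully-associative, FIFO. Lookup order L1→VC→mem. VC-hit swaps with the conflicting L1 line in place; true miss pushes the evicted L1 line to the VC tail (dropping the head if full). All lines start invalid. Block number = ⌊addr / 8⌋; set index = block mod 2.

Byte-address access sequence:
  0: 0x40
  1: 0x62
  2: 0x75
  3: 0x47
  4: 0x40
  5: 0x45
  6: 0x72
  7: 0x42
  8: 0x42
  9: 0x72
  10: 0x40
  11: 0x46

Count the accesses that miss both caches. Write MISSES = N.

MISSES = 3

  [0] addr=0x40 blk=8 s=0: MISS | VC []
  [1] addr=0x62 blk=12 s=0: MISS | VC [8]
  [2] addr=0x75 blk=14 s=0: MISS | VC [8, 12]
  [3] addr=0x47 blk=8 s=0: VC-HIT | VC [14, 12]
  [4] addr=0x40 blk=8 s=0: L1-HIT | VC [14, 12]
  [5] addr=0x45 blk=8 s=0: L1-HIT | VC [14, 12]
  [6] addr=0x72 blk=14 s=0: VC-HIT | VC [8, 12]
  [7] addr=0x42 blk=8 s=0: VC-HIT | VC [14, 12]
  [8] addr=0x42 blk=8 s=0: L1-HIT | VC [14, 12]
  [9] addr=0x72 blk=14 s=0: VC-HIT | VC [8, 12]
  [10] addr=0x40 blk=8 s=0: VC-HIT | VC [14, 12]
  [11] addr=0x46 blk=8 s=0: L1-HIT | VC [14, 12]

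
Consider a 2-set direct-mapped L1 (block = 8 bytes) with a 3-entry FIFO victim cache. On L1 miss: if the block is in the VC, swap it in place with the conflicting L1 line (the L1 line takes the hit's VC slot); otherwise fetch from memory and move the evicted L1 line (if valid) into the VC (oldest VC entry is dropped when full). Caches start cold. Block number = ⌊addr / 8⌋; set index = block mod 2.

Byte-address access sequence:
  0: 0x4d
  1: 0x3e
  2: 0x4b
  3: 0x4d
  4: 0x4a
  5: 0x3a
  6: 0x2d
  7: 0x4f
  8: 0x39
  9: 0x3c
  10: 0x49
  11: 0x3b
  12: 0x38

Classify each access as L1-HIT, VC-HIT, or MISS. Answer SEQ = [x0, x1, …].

SEQ = [MISS, MISS, VC-HIT, L1-HIT, L1-HIT, VC-HIT, MISS, VC-HIT, VC-HIT, L1-HIT, VC-HIT, VC-HIT, L1-HIT]

0: 0x4d (blk 9, set 1) → MISS  vc=[]
1: 0x3e (blk 7, set 1) → MISS  vc=[9]
2: 0x4b (blk 9, set 1) → VC-HIT  vc=[7]
3: 0x4d (blk 9, set 1) → L1-HIT  vc=[7]
4: 0x4a (blk 9, set 1) → L1-HIT  vc=[7]
5: 0x3a (blk 7, set 1) → VC-HIT  vc=[9]
6: 0x2d (blk 5, set 1) → MISS  vc=[9, 7]
7: 0x4f (blk 9, set 1) → VC-HIT  vc=[5, 7]
8: 0x39 (blk 7, set 1) → VC-HIT  vc=[5, 9]
9: 0x3c (blk 7, set 1) → L1-HIT  vc=[5, 9]
10: 0x49 (blk 9, set 1) → VC-HIT  vc=[5, 7]
11: 0x3b (blk 7, set 1) → VC-HIT  vc=[5, 9]
12: 0x38 (blk 7, set 1) → L1-HIT  vc=[5, 9]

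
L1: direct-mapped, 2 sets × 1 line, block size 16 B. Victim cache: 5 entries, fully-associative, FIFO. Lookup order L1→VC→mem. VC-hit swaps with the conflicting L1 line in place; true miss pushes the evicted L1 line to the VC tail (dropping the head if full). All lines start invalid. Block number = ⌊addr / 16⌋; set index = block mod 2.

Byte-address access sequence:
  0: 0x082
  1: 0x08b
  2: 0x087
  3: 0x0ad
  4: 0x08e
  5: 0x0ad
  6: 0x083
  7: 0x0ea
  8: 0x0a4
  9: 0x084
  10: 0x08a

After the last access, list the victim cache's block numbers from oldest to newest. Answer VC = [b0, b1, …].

0: 0x82 (blk 8, set 0) → MISS  vc=[]
1: 0x8b (blk 8, set 0) → L1-HIT  vc=[]
2: 0x87 (blk 8, set 0) → L1-HIT  vc=[]
3: 0xad (blk 10, set 0) → MISS  vc=[8]
4: 0x8e (blk 8, set 0) → VC-HIT  vc=[10]
5: 0xad (blk 10, set 0) → VC-HIT  vc=[8]
6: 0x83 (blk 8, set 0) → VC-HIT  vc=[10]
7: 0xea (blk 14, set 0) → MISS  vc=[10, 8]
8: 0xa4 (blk 10, set 0) → VC-HIT  vc=[14, 8]
9: 0x84 (blk 8, set 0) → VC-HIT  vc=[14, 10]
10: 0x8a (blk 8, set 0) → L1-HIT  vc=[14, 10]

VC = [14, 10]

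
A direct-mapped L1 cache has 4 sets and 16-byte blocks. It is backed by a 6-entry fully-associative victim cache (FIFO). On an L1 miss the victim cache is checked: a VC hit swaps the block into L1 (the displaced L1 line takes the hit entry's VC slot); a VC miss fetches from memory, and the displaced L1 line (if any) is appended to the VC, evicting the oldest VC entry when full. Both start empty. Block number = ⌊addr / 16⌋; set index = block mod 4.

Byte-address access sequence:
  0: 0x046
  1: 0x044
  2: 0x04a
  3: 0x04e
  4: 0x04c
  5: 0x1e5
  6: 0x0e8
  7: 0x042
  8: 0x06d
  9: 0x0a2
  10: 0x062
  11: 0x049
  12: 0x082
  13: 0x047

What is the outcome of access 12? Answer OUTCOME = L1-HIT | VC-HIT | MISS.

  [0] addr=0x46 blk=4 s=0: MISS | VC []
  [1] addr=0x44 blk=4 s=0: L1-HIT | VC []
  [2] addr=0x4a blk=4 s=0: L1-HIT | VC []
  [3] addr=0x4e blk=4 s=0: L1-HIT | VC []
  [4] addr=0x4c blk=4 s=0: L1-HIT | VC []
  [5] addr=0x1e5 blk=30 s=2: MISS | VC []
  [6] addr=0xe8 blk=14 s=2: MISS | VC [30]
  [7] addr=0x42 blk=4 s=0: L1-HIT | VC [30]
  [8] addr=0x6d blk=6 s=2: MISS | VC [30, 14]
  [9] addr=0xa2 blk=10 s=2: MISS | VC [30, 14, 6]
  [10] addr=0x62 blk=6 s=2: VC-HIT | VC [30, 14, 10]
  [11] addr=0x49 blk=4 s=0: L1-HIT | VC [30, 14, 10]
  [12] addr=0x82 blk=8 s=0: MISS | VC [30, 14, 10, 4]
  [13] addr=0x47 blk=4 s=0: VC-HIT | VC [30, 14, 10, 8]

OUTCOME = MISS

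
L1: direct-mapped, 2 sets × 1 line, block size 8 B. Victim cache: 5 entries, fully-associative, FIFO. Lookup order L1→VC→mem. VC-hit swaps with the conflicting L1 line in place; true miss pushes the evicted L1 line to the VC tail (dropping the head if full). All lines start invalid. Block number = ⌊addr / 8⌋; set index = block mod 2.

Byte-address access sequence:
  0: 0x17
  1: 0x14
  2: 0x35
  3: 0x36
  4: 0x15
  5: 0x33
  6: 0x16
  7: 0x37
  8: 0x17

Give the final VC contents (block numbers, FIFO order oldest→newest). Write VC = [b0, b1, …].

#0 0x17→b2/s0 MISS; vc=[]
#1 0x14→b2/s0 L1-HIT; vc=[]
#2 0x35→b6/s0 MISS; vc=[2]
#3 0x36→b6/s0 L1-HIT; vc=[2]
#4 0x15→b2/s0 VC-HIT; vc=[6]
#5 0x33→b6/s0 VC-HIT; vc=[2]
#6 0x16→b2/s0 VC-HIT; vc=[6]
#7 0x37→b6/s0 VC-HIT; vc=[2]
#8 0x17→b2/s0 VC-HIT; vc=[6]

VC = [6]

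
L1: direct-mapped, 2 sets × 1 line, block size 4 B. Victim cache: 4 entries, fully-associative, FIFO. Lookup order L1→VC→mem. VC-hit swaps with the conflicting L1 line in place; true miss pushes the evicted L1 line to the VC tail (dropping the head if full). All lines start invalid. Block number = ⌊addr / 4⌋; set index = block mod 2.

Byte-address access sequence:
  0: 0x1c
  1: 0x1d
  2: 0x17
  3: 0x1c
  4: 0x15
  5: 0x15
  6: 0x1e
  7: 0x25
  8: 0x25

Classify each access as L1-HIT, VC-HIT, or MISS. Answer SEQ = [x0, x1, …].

  [0] addr=0x1c blk=7 s=1: MISS | VC []
  [1] addr=0x1d blk=7 s=1: L1-HIT | VC []
  [2] addr=0x17 blk=5 s=1: MISS | VC [7]
  [3] addr=0x1c blk=7 s=1: VC-HIT | VC [5]
  [4] addr=0x15 blk=5 s=1: VC-HIT | VC [7]
  [5] addr=0x15 blk=5 s=1: L1-HIT | VC [7]
  [6] addr=0x1e blk=7 s=1: VC-HIT | VC [5]
  [7] addr=0x25 blk=9 s=1: MISS | VC [5, 7]
  [8] addr=0x25 blk=9 s=1: L1-HIT | VC [5, 7]

SEQ = [MISS, L1-HIT, MISS, VC-HIT, VC-HIT, L1-HIT, VC-HIT, MISS, L1-HIT]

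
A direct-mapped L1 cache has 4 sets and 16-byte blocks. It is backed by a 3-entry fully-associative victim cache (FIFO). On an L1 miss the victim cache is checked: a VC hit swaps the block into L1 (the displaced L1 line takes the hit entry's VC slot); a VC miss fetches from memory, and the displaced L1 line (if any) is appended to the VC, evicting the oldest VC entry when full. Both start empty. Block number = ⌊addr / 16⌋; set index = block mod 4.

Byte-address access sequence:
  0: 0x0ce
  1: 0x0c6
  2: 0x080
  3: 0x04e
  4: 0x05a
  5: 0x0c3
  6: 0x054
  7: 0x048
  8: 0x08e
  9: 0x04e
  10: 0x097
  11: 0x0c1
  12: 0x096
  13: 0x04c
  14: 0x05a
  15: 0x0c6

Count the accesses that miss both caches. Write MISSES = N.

MISSES = 5

0: 0xce (blk 12, set 0) → MISS  vc=[]
1: 0xc6 (blk 12, set 0) → L1-HIT  vc=[]
2: 0x80 (blk 8, set 0) → MISS  vc=[12]
3: 0x4e (blk 4, set 0) → MISS  vc=[12, 8]
4: 0x5a (blk 5, set 1) → MISS  vc=[12, 8]
5: 0xc3 (blk 12, set 0) → VC-HIT  vc=[4, 8]
6: 0x54 (blk 5, set 1) → L1-HIT  vc=[4, 8]
7: 0x48 (blk 4, set 0) → VC-HIT  vc=[12, 8]
8: 0x8e (blk 8, set 0) → VC-HIT  vc=[12, 4]
9: 0x4e (blk 4, set 0) → VC-HIT  vc=[12, 8]
10: 0x97 (blk 9, set 1) → MISS  vc=[12, 8, 5]
11: 0xc1 (blk 12, set 0) → VC-HIT  vc=[4, 8, 5]
12: 0x96 (blk 9, set 1) → L1-HIT  vc=[4, 8, 5]
13: 0x4c (blk 4, set 0) → VC-HIT  vc=[12, 8, 5]
14: 0x5a (blk 5, set 1) → VC-HIT  vc=[12, 8, 9]
15: 0xc6 (blk 12, set 0) → VC-HIT  vc=[4, 8, 9]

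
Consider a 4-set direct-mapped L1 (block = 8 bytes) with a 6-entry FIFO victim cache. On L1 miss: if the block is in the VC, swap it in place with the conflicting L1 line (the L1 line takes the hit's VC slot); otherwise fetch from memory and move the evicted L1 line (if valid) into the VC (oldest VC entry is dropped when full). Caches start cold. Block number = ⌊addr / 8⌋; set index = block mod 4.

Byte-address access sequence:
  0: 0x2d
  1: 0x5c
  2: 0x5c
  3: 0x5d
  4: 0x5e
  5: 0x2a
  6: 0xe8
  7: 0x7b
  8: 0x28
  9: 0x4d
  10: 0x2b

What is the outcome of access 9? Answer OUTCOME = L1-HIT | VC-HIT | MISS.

OUTCOME = MISS

#0 0x2d→b5/s1 MISS; vc=[]
#1 0x5c→b11/s3 MISS; vc=[]
#2 0x5c→b11/s3 L1-HIT; vc=[]
#3 0x5d→b11/s3 L1-HIT; vc=[]
#4 0x5e→b11/s3 L1-HIT; vc=[]
#5 0x2a→b5/s1 L1-HIT; vc=[]
#6 0xe8→b29/s1 MISS; vc=[5]
#7 0x7b→b15/s3 MISS; vc=[5,11]
#8 0x28→b5/s1 VC-HIT; vc=[29,11]
#9 0x4d→b9/s1 MISS; vc=[29,11,5]
#10 0x2b→b5/s1 VC-HIT; vc=[29,11,9]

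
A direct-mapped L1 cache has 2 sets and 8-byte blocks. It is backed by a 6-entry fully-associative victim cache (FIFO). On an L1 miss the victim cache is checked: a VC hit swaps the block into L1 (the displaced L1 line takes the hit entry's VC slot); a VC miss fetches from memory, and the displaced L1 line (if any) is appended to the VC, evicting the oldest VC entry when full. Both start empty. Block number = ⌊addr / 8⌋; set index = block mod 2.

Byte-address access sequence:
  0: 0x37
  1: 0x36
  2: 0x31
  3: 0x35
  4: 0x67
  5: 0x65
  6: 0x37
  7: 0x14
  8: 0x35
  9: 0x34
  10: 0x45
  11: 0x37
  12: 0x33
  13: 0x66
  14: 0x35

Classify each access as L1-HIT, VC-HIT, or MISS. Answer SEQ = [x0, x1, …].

SEQ = [MISS, L1-HIT, L1-HIT, L1-HIT, MISS, L1-HIT, VC-HIT, MISS, VC-HIT, L1-HIT, MISS, VC-HIT, L1-HIT, VC-HIT, VC-HIT]

  [0] addr=0x37 blk=6 s=0: MISS | VC []
  [1] addr=0x36 blk=6 s=0: L1-HIT | VC []
  [2] addr=0x31 blk=6 s=0: L1-HIT | VC []
  [3] addr=0x35 blk=6 s=0: L1-HIT | VC []
  [4] addr=0x67 blk=12 s=0: MISS | VC [6]
  [5] addr=0x65 blk=12 s=0: L1-HIT | VC [6]
  [6] addr=0x37 blk=6 s=0: VC-HIT | VC [12]
  [7] addr=0x14 blk=2 s=0: MISS | VC [12, 6]
  [8] addr=0x35 blk=6 s=0: VC-HIT | VC [12, 2]
  [9] addr=0x34 blk=6 s=0: L1-HIT | VC [12, 2]
  [10] addr=0x45 blk=8 s=0: MISS | VC [12, 2, 6]
  [11] addr=0x37 blk=6 s=0: VC-HIT | VC [12, 2, 8]
  [12] addr=0x33 blk=6 s=0: L1-HIT | VC [12, 2, 8]
  [13] addr=0x66 blk=12 s=0: VC-HIT | VC [6, 2, 8]
  [14] addr=0x35 blk=6 s=0: VC-HIT | VC [12, 2, 8]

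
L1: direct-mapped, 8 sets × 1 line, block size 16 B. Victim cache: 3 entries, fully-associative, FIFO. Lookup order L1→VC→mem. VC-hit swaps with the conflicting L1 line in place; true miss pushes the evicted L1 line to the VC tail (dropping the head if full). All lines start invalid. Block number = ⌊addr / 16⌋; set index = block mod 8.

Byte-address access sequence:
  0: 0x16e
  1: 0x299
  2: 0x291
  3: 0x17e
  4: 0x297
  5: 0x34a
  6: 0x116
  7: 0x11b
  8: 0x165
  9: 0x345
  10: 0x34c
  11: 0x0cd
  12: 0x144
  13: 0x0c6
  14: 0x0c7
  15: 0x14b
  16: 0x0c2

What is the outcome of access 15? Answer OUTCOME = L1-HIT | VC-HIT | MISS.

0: 0x16e (blk 22, set 6) → MISS  vc=[]
1: 0x299 (blk 41, set 1) → MISS  vc=[]
2: 0x291 (blk 41, set 1) → L1-HIT  vc=[]
3: 0x17e (blk 23, set 7) → MISS  vc=[]
4: 0x297 (blk 41, set 1) → L1-HIT  vc=[]
5: 0x34a (blk 52, set 4) → MISS  vc=[]
6: 0x116 (blk 17, set 1) → MISS  vc=[41]
7: 0x11b (blk 17, set 1) → L1-HIT  vc=[41]
8: 0x165 (blk 22, set 6) → L1-HIT  vc=[41]
9: 0x345 (blk 52, set 4) → L1-HIT  vc=[41]
10: 0x34c (blk 52, set 4) → L1-HIT  vc=[41]
11: 0xcd (blk 12, set 4) → MISS  vc=[41, 52]
12: 0x144 (blk 20, set 4) → MISS  vc=[41, 52, 12]
13: 0xc6 (blk 12, set 4) → VC-HIT  vc=[41, 52, 20]
14: 0xc7 (blk 12, set 4) → L1-HIT  vc=[41, 52, 20]
15: 0x14b (blk 20, set 4) → VC-HIT  vc=[41, 52, 12]
16: 0xc2 (blk 12, set 4) → VC-HIT  vc=[41, 52, 20]

OUTCOME = VC-HIT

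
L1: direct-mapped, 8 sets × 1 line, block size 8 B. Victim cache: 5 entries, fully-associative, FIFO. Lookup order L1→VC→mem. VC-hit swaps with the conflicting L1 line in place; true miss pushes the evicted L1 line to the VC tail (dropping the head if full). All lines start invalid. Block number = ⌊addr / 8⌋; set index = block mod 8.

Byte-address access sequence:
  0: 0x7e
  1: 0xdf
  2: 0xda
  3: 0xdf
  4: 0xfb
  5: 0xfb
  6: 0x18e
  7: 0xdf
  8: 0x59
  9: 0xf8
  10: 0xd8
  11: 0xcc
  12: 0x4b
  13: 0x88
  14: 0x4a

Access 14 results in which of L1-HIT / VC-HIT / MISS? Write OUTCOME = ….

0: 0x7e (blk 15, set 7) → MISS  vc=[]
1: 0xdf (blk 27, set 3) → MISS  vc=[]
2: 0xda (blk 27, set 3) → L1-HIT  vc=[]
3: 0xdf (blk 27, set 3) → L1-HIT  vc=[]
4: 0xfb (blk 31, set 7) → MISS  vc=[15]
5: 0xfb (blk 31, set 7) → L1-HIT  vc=[15]
6: 0x18e (blk 49, set 1) → MISS  vc=[15]
7: 0xdf (blk 27, set 3) → L1-HIT  vc=[15]
8: 0x59 (blk 11, set 3) → MISS  vc=[15, 27]
9: 0xf8 (blk 31, set 7) → L1-HIT  vc=[15, 27]
10: 0xd8 (blk 27, set 3) → VC-HIT  vc=[15, 11]
11: 0xcc (blk 25, set 1) → MISS  vc=[15, 11, 49]
12: 0x4b (blk 9, set 1) → MISS  vc=[15, 11, 49, 25]
13: 0x88 (blk 17, set 1) → MISS  vc=[15, 11, 49, 25, 9]
14: 0x4a (blk 9, set 1) → VC-HIT  vc=[15, 11, 49, 25, 17]

OUTCOME = VC-HIT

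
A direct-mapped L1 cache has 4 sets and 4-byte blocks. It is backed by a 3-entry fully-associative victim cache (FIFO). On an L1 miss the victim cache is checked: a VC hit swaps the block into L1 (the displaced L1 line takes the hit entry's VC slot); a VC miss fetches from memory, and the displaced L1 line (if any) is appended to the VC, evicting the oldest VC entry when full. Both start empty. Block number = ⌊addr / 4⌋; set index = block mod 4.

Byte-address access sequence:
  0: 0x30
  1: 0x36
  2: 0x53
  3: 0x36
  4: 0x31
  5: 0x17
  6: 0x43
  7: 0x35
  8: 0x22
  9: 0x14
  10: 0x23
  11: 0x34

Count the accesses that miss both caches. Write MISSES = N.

#0 0x30→b12/s0 MISS; vc=[]
#1 0x36→b13/s1 MISS; vc=[]
#2 0x53→b20/s0 MISS; vc=[12]
#3 0x36→b13/s1 L1-HIT; vc=[12]
#4 0x31→b12/s0 VC-HIT; vc=[20]
#5 0x17→b5/s1 MISS; vc=[20,13]
#6 0x43→b16/s0 MISS; vc=[20,13,12]
#7 0x35→b13/s1 VC-HIT; vc=[20,5,12]
#8 0x22→b8/s0 MISS; vc=[5,12,16]
#9 0x14→b5/s1 VC-HIT; vc=[13,12,16]
#10 0x23→b8/s0 L1-HIT; vc=[13,12,16]
#11 0x34→b13/s1 VC-HIT; vc=[5,12,16]

MISSES = 6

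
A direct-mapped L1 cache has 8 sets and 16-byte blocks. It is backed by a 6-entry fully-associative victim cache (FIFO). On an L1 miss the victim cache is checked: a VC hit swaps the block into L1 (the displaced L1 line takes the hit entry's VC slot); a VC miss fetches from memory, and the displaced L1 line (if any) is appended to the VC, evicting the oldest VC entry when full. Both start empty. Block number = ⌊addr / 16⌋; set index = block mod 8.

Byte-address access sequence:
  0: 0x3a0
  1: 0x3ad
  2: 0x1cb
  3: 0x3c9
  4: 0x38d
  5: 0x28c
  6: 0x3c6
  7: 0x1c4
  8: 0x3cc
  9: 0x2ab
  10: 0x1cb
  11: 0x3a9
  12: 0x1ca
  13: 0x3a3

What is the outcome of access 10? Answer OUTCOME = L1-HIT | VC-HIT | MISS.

0: 0x3a0 (blk 58, set 2) → MISS  vc=[]
1: 0x3ad (blk 58, set 2) → L1-HIT  vc=[]
2: 0x1cb (blk 28, set 4) → MISS  vc=[]
3: 0x3c9 (blk 60, set 4) → MISS  vc=[28]
4: 0x38d (blk 56, set 0) → MISS  vc=[28]
5: 0x28c (blk 40, set 0) → MISS  vc=[28, 56]
6: 0x3c6 (blk 60, set 4) → L1-HIT  vc=[28, 56]
7: 0x1c4 (blk 28, set 4) → VC-HIT  vc=[60, 56]
8: 0x3cc (blk 60, set 4) → VC-HIT  vc=[28, 56]
9: 0x2ab (blk 42, set 2) → MISS  vc=[28, 56, 58]
10: 0x1cb (blk 28, set 4) → VC-HIT  vc=[60, 56, 58]
11: 0x3a9 (blk 58, set 2) → VC-HIT  vc=[60, 56, 42]
12: 0x1ca (blk 28, set 4) → L1-HIT  vc=[60, 56, 42]
13: 0x3a3 (blk 58, set 2) → L1-HIT  vc=[60, 56, 42]

OUTCOME = VC-HIT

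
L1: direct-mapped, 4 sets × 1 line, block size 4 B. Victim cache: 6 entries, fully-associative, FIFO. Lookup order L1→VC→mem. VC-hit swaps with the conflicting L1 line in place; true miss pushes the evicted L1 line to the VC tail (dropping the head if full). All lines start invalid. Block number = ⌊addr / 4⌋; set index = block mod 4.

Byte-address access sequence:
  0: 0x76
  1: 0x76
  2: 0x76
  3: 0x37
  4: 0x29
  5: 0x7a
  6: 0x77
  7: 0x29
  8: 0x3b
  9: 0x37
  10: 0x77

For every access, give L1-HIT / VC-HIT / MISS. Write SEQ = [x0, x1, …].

SEQ = [MISS, L1-HIT, L1-HIT, MISS, MISS, MISS, VC-HIT, VC-HIT, MISS, VC-HIT, VC-HIT]

0: 0x76 (blk 29, set 1) → MISS  vc=[]
1: 0x76 (blk 29, set 1) → L1-HIT  vc=[]
2: 0x76 (blk 29, set 1) → L1-HIT  vc=[]
3: 0x37 (blk 13, set 1) → MISS  vc=[29]
4: 0x29 (blk 10, set 2) → MISS  vc=[29]
5: 0x7a (blk 30, set 2) → MISS  vc=[29, 10]
6: 0x77 (blk 29, set 1) → VC-HIT  vc=[13, 10]
7: 0x29 (blk 10, set 2) → VC-HIT  vc=[13, 30]
8: 0x3b (blk 14, set 2) → MISS  vc=[13, 30, 10]
9: 0x37 (blk 13, set 1) → VC-HIT  vc=[29, 30, 10]
10: 0x77 (blk 29, set 1) → VC-HIT  vc=[13, 30, 10]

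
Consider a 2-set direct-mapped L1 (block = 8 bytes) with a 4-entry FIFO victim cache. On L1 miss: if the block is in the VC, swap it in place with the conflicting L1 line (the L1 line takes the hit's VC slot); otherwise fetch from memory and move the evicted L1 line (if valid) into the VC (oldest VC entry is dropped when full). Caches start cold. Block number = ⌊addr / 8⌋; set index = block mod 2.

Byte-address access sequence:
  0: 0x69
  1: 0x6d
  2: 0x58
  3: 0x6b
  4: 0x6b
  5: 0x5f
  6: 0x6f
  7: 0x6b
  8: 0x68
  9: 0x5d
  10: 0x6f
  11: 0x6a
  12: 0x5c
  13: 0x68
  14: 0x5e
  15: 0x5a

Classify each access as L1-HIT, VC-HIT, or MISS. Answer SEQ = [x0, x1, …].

0: 0x69 (blk 13, set 1) → MISS  vc=[]
1: 0x6d (blk 13, set 1) → L1-HIT  vc=[]
2: 0x58 (blk 11, set 1) → MISS  vc=[13]
3: 0x6b (blk 13, set 1) → VC-HIT  vc=[11]
4: 0x6b (blk 13, set 1) → L1-HIT  vc=[11]
5: 0x5f (blk 11, set 1) → VC-HIT  vc=[13]
6: 0x6f (blk 13, set 1) → VC-HIT  vc=[11]
7: 0x6b (blk 13, set 1) → L1-HIT  vc=[11]
8: 0x68 (blk 13, set 1) → L1-HIT  vc=[11]
9: 0x5d (blk 11, set 1) → VC-HIT  vc=[13]
10: 0x6f (blk 13, set 1) → VC-HIT  vc=[11]
11: 0x6a (blk 13, set 1) → L1-HIT  vc=[11]
12: 0x5c (blk 11, set 1) → VC-HIT  vc=[13]
13: 0x68 (blk 13, set 1) → VC-HIT  vc=[11]
14: 0x5e (blk 11, set 1) → VC-HIT  vc=[13]
15: 0x5a (blk 11, set 1) → L1-HIT  vc=[13]

SEQ = [MISS, L1-HIT, MISS, VC-HIT, L1-HIT, VC-HIT, VC-HIT, L1-HIT, L1-HIT, VC-HIT, VC-HIT, L1-HIT, VC-HIT, VC-HIT, VC-HIT, L1-HIT]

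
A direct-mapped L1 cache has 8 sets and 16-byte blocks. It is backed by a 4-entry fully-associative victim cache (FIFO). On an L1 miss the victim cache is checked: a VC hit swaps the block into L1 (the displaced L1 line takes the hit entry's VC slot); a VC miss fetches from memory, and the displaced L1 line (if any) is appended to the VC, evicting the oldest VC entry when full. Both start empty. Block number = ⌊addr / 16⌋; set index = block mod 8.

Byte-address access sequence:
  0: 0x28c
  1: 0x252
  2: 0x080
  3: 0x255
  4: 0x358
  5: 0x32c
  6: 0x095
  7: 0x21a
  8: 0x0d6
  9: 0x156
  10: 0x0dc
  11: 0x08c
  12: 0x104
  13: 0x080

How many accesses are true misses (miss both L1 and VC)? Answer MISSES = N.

#0 0x28c→b40/s0 MISS; vc=[]
#1 0x252→b37/s5 MISS; vc=[]
#2 0x80→b8/s0 MISS; vc=[40]
#3 0x255→b37/s5 L1-HIT; vc=[40]
#4 0x358→b53/s5 MISS; vc=[40,37]
#5 0x32c→b50/s2 MISS; vc=[40,37]
#6 0x95→b9/s1 MISS; vc=[40,37]
#7 0x21a→b33/s1 MISS; vc=[40,37,9]
#8 0xd6→b13/s5 MISS; vc=[40,37,9,53]
#9 0x156→b21/s5 MISS; vc=[37,9,53,13]
#10 0xdc→b13/s5 VC-HIT; vc=[37,9,53,21]
#11 0x8c→b8/s0 L1-HIT; vc=[37,9,53,21]
#12 0x104→b16/s0 MISS; vc=[9,53,21,8]
#13 0x80→b8/s0 VC-HIT; vc=[9,53,21,16]

MISSES = 10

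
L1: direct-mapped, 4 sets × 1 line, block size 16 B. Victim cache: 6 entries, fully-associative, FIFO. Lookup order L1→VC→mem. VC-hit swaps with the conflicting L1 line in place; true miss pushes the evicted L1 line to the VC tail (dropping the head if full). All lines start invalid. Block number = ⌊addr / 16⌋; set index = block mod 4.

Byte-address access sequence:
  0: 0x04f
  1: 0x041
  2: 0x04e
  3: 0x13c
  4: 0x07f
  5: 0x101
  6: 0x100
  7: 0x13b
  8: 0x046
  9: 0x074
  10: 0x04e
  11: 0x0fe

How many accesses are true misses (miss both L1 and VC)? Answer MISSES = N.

  [0] addr=0x4f blk=4 s=0: MISS | VC []
  [1] addr=0x41 blk=4 s=0: L1-HIT | VC []
  [2] addr=0x4e blk=4 s=0: L1-HIT | VC []
  [3] addr=0x13c blk=19 s=3: MISS | VC []
  [4] addr=0x7f blk=7 s=3: MISS | VC [19]
  [5] addr=0x101 blk=16 s=0: MISS | VC [19, 4]
  [6] addr=0x100 blk=16 s=0: L1-HIT | VC [19, 4]
  [7] addr=0x13b blk=19 s=3: VC-HIT | VC [7, 4]
  [8] addr=0x46 blk=4 s=0: VC-HIT | VC [7, 16]
  [9] addr=0x74 blk=7 s=3: VC-HIT | VC [19, 16]
  [10] addr=0x4e blk=4 s=0: L1-HIT | VC [19, 16]
  [11] addr=0xfe blk=15 s=3: MISS | VC [19, 16, 7]

MISSES = 5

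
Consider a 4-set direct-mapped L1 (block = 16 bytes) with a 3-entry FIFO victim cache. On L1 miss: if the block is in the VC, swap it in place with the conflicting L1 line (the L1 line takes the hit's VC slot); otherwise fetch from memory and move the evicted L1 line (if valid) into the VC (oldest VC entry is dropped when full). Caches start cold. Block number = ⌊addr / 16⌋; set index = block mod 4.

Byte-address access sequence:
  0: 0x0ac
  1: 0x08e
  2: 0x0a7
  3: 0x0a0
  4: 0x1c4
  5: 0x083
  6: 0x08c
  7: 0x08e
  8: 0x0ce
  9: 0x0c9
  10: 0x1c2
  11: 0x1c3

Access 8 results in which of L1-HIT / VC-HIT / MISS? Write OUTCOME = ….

OUTCOME = MISS

  [0] addr=0xac blk=10 s=2: MISS | VC []
  [1] addr=0x8e blk=8 s=0: MISS | VC []
  [2] addr=0xa7 blk=10 s=2: L1-HIT | VC []
  [3] addr=0xa0 blk=10 s=2: L1-HIT | VC []
  [4] addr=0x1c4 blk=28 s=0: MISS | VC [8]
  [5] addr=0x83 blk=8 s=0: VC-HIT | VC [28]
  [6] addr=0x8c blk=8 s=0: L1-HIT | VC [28]
  [7] addr=0x8e blk=8 s=0: L1-HIT | VC [28]
  [8] addr=0xce blk=12 s=0: MISS | VC [28, 8]
  [9] addr=0xc9 blk=12 s=0: L1-HIT | VC [28, 8]
  [10] addr=0x1c2 blk=28 s=0: VC-HIT | VC [12, 8]
  [11] addr=0x1c3 blk=28 s=0: L1-HIT | VC [12, 8]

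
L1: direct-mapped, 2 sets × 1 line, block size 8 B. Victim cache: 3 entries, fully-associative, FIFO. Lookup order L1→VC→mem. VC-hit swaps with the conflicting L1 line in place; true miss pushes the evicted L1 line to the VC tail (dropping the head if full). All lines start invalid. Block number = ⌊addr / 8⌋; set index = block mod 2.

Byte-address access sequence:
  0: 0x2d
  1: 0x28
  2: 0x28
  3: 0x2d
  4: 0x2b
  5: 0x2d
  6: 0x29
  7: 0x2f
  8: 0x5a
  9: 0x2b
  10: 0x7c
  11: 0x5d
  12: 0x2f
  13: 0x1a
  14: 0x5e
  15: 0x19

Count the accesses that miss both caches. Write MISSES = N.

MISSES = 4

#0 0x2d→b5/s1 MISS; vc=[]
#1 0x28→b5/s1 L1-HIT; vc=[]
#2 0x28→b5/s1 L1-HIT; vc=[]
#3 0x2d→b5/s1 L1-HIT; vc=[]
#4 0x2b→b5/s1 L1-HIT; vc=[]
#5 0x2d→b5/s1 L1-HIT; vc=[]
#6 0x29→b5/s1 L1-HIT; vc=[]
#7 0x2f→b5/s1 L1-HIT; vc=[]
#8 0x5a→b11/s1 MISS; vc=[5]
#9 0x2b→b5/s1 VC-HIT; vc=[11]
#10 0x7c→b15/s1 MISS; vc=[11,5]
#11 0x5d→b11/s1 VC-HIT; vc=[15,5]
#12 0x2f→b5/s1 VC-HIT; vc=[15,11]
#13 0x1a→b3/s1 MISS; vc=[15,11,5]
#14 0x5e→b11/s1 VC-HIT; vc=[15,3,5]
#15 0x19→b3/s1 VC-HIT; vc=[15,11,5]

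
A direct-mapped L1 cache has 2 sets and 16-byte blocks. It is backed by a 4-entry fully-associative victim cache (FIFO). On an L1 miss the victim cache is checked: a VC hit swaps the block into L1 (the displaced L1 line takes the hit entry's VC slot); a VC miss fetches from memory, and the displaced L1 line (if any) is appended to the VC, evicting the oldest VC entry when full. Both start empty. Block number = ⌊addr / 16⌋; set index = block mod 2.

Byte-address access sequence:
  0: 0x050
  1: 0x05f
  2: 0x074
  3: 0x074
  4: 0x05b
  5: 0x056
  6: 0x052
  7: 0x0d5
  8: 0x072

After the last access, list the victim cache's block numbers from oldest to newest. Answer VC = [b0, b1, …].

VC = [13, 5]

#0 0x50→b5/s1 MISS; vc=[]
#1 0x5f→b5/s1 L1-HIT; vc=[]
#2 0x74→b7/s1 MISS; vc=[5]
#3 0x74→b7/s1 L1-HIT; vc=[5]
#4 0x5b→b5/s1 VC-HIT; vc=[7]
#5 0x56→b5/s1 L1-HIT; vc=[7]
#6 0x52→b5/s1 L1-HIT; vc=[7]
#7 0xd5→b13/s1 MISS; vc=[7,5]
#8 0x72→b7/s1 VC-HIT; vc=[13,5]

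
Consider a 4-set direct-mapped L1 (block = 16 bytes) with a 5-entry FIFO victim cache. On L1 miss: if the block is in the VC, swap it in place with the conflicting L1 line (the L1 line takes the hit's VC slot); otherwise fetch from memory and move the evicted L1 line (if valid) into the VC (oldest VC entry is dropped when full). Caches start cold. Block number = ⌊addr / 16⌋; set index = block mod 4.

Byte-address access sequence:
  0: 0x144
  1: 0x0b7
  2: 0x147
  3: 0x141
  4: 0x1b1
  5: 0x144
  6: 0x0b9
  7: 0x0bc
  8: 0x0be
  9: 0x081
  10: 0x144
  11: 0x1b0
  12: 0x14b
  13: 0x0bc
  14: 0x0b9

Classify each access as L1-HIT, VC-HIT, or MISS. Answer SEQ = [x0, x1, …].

SEQ = [MISS, MISS, L1-HIT, L1-HIT, MISS, L1-HIT, VC-HIT, L1-HIT, L1-HIT, MISS, VC-HIT, VC-HIT, L1-HIT, VC-HIT, L1-HIT]

#0 0x144→b20/s0 MISS; vc=[]
#1 0xb7→b11/s3 MISS; vc=[]
#2 0x147→b20/s0 L1-HIT; vc=[]
#3 0x141→b20/s0 L1-HIT; vc=[]
#4 0x1b1→b27/s3 MISS; vc=[11]
#5 0x144→b20/s0 L1-HIT; vc=[11]
#6 0xb9→b11/s3 VC-HIT; vc=[27]
#7 0xbc→b11/s3 L1-HIT; vc=[27]
#8 0xbe→b11/s3 L1-HIT; vc=[27]
#9 0x81→b8/s0 MISS; vc=[27,20]
#10 0x144→b20/s0 VC-HIT; vc=[27,8]
#11 0x1b0→b27/s3 VC-HIT; vc=[11,8]
#12 0x14b→b20/s0 L1-HIT; vc=[11,8]
#13 0xbc→b11/s3 VC-HIT; vc=[27,8]
#14 0xb9→b11/s3 L1-HIT; vc=[27,8]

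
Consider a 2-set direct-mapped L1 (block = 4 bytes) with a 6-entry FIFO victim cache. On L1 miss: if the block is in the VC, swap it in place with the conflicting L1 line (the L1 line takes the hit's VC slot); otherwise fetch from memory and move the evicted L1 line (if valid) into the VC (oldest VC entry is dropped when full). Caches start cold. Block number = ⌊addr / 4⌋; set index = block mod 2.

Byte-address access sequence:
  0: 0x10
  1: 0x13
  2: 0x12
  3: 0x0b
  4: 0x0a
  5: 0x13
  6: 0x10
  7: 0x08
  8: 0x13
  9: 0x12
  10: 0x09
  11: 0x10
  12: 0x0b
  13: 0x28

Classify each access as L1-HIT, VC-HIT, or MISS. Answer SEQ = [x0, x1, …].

SEQ = [MISS, L1-HIT, L1-HIT, MISS, L1-HIT, VC-HIT, L1-HIT, VC-HIT, VC-HIT, L1-HIT, VC-HIT, VC-HIT, VC-HIT, MISS]

#0 0x10→b4/s0 MISS; vc=[]
#1 0x13→b4/s0 L1-HIT; vc=[]
#2 0x12→b4/s0 L1-HIT; vc=[]
#3 0xb→b2/s0 MISS; vc=[4]
#4 0xa→b2/s0 L1-HIT; vc=[4]
#5 0x13→b4/s0 VC-HIT; vc=[2]
#6 0x10→b4/s0 L1-HIT; vc=[2]
#7 0x8→b2/s0 VC-HIT; vc=[4]
#8 0x13→b4/s0 VC-HIT; vc=[2]
#9 0x12→b4/s0 L1-HIT; vc=[2]
#10 0x9→b2/s0 VC-HIT; vc=[4]
#11 0x10→b4/s0 VC-HIT; vc=[2]
#12 0xb→b2/s0 VC-HIT; vc=[4]
#13 0x28→b10/s0 MISS; vc=[4,2]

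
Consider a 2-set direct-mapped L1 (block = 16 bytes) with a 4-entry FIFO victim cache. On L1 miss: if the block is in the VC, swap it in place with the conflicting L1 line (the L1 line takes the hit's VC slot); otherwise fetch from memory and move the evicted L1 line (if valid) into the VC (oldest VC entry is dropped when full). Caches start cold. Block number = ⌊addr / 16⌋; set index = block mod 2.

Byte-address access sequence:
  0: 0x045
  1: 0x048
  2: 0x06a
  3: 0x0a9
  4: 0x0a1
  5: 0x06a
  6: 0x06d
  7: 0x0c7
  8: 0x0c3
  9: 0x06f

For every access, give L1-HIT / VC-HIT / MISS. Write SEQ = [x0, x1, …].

SEQ = [MISS, L1-HIT, MISS, MISS, L1-HIT, VC-HIT, L1-HIT, MISS, L1-HIT, VC-HIT]

#0 0x45→b4/s0 MISS; vc=[]
#1 0x48→b4/s0 L1-HIT; vc=[]
#2 0x6a→b6/s0 MISS; vc=[4]
#3 0xa9→b10/s0 MISS; vc=[4,6]
#4 0xa1→b10/s0 L1-HIT; vc=[4,6]
#5 0x6a→b6/s0 VC-HIT; vc=[4,10]
#6 0x6d→b6/s0 L1-HIT; vc=[4,10]
#7 0xc7→b12/s0 MISS; vc=[4,10,6]
#8 0xc3→b12/s0 L1-HIT; vc=[4,10,6]
#9 0x6f→b6/s0 VC-HIT; vc=[4,10,12]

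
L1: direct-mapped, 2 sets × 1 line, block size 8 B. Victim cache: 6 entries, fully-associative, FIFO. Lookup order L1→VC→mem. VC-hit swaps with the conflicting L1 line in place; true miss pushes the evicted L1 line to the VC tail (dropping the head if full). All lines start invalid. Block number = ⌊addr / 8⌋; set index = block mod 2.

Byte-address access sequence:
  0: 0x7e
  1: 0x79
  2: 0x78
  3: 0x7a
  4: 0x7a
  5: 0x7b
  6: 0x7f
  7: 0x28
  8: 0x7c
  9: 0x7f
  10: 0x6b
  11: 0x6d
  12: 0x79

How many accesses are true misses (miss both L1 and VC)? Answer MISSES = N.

MISSES = 3

#0 0x7e→b15/s1 MISS; vc=[]
#1 0x79→b15/s1 L1-HIT; vc=[]
#2 0x78→b15/s1 L1-HIT; vc=[]
#3 0x7a→b15/s1 L1-HIT; vc=[]
#4 0x7a→b15/s1 L1-HIT; vc=[]
#5 0x7b→b15/s1 L1-HIT; vc=[]
#6 0x7f→b15/s1 L1-HIT; vc=[]
#7 0x28→b5/s1 MISS; vc=[15]
#8 0x7c→b15/s1 VC-HIT; vc=[5]
#9 0x7f→b15/s1 L1-HIT; vc=[5]
#10 0x6b→b13/s1 MISS; vc=[5,15]
#11 0x6d→b13/s1 L1-HIT; vc=[5,15]
#12 0x79→b15/s1 VC-HIT; vc=[5,13]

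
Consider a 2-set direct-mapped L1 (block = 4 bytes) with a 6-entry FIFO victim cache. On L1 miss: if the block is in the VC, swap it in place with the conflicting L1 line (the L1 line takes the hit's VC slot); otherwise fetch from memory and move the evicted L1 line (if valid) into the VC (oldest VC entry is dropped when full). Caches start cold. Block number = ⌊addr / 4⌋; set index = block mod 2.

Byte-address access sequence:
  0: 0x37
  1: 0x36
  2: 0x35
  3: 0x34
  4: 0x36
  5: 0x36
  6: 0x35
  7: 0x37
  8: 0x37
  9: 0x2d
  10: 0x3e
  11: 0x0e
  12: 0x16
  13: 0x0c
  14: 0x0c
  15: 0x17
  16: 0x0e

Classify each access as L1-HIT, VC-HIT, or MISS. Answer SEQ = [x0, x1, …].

#0 0x37→b13/s1 MISS; vc=[]
#1 0x36→b13/s1 L1-HIT; vc=[]
#2 0x35→b13/s1 L1-HIT; vc=[]
#3 0x34→b13/s1 L1-HIT; vc=[]
#4 0x36→b13/s1 L1-HIT; vc=[]
#5 0x36→b13/s1 L1-HIT; vc=[]
#6 0x35→b13/s1 L1-HIT; vc=[]
#7 0x37→b13/s1 L1-HIT; vc=[]
#8 0x37→b13/s1 L1-HIT; vc=[]
#9 0x2d→b11/s1 MISS; vc=[13]
#10 0x3e→b15/s1 MISS; vc=[13,11]
#11 0xe→b3/s1 MISS; vc=[13,11,15]
#12 0x16→b5/s1 MISS; vc=[13,11,15,3]
#13 0xc→b3/s1 VC-HIT; vc=[13,11,15,5]
#14 0xc→b3/s1 L1-HIT; vc=[13,11,15,5]
#15 0x17→b5/s1 VC-HIT; vc=[13,11,15,3]
#16 0xe→b3/s1 VC-HIT; vc=[13,11,15,5]

SEQ = [MISS, L1-HIT, L1-HIT, L1-HIT, L1-HIT, L1-HIT, L1-HIT, L1-HIT, L1-HIT, MISS, MISS, MISS, MISS, VC-HIT, L1-HIT, VC-HIT, VC-HIT]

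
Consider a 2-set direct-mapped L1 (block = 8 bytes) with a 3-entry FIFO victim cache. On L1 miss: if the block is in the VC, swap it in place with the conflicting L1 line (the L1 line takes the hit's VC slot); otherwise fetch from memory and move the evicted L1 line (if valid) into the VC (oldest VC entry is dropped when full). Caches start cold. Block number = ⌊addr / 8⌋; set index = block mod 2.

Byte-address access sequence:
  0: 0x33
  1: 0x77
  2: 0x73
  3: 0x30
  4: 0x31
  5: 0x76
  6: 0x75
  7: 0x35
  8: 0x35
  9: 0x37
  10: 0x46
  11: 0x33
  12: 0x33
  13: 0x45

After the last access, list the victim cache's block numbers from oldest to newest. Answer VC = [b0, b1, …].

0: 0x33 (blk 6, set 0) → MISS  vc=[]
1: 0x77 (blk 14, set 0) → MISS  vc=[6]
2: 0x73 (blk 14, set 0) → L1-HIT  vc=[6]
3: 0x30 (blk 6, set 0) → VC-HIT  vc=[14]
4: 0x31 (blk 6, set 0) → L1-HIT  vc=[14]
5: 0x76 (blk 14, set 0) → VC-HIT  vc=[6]
6: 0x75 (blk 14, set 0) → L1-HIT  vc=[6]
7: 0x35 (blk 6, set 0) → VC-HIT  vc=[14]
8: 0x35 (blk 6, set 0) → L1-HIT  vc=[14]
9: 0x37 (blk 6, set 0) → L1-HIT  vc=[14]
10: 0x46 (blk 8, set 0) → MISS  vc=[14, 6]
11: 0x33 (blk 6, set 0) → VC-HIT  vc=[14, 8]
12: 0x33 (blk 6, set 0) → L1-HIT  vc=[14, 8]
13: 0x45 (blk 8, set 0) → VC-HIT  vc=[14, 6]

VC = [14, 6]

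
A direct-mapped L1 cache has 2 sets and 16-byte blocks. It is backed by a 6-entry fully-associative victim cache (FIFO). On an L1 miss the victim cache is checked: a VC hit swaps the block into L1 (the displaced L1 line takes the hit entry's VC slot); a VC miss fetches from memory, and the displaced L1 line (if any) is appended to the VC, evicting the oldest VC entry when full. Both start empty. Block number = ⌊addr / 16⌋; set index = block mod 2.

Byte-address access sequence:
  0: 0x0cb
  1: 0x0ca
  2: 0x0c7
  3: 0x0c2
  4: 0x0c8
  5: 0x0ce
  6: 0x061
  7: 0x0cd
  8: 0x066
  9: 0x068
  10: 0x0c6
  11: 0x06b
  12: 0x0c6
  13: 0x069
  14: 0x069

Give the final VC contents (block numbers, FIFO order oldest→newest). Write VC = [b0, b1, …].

  [0] addr=0xcb blk=12 s=0: MISS | VC []
  [1] addr=0xca blk=12 s=0: L1-HIT | VC []
  [2] addr=0xc7 blk=12 s=0: L1-HIT | VC []
  [3] addr=0xc2 blk=12 s=0: L1-HIT | VC []
  [4] addr=0xc8 blk=12 s=0: L1-HIT | VC []
  [5] addr=0xce blk=12 s=0: L1-HIT | VC []
  [6] addr=0x61 blk=6 s=0: MISS | VC [12]
  [7] addr=0xcd blk=12 s=0: VC-HIT | VC [6]
  [8] addr=0x66 blk=6 s=0: VC-HIT | VC [12]
  [9] addr=0x68 blk=6 s=0: L1-HIT | VC [12]
  [10] addr=0xc6 blk=12 s=0: VC-HIT | VC [6]
  [11] addr=0x6b blk=6 s=0: VC-HIT | VC [12]
  [12] addr=0xc6 blk=12 s=0: VC-HIT | VC [6]
  [13] addr=0x69 blk=6 s=0: VC-HIT | VC [12]
  [14] addr=0x69 blk=6 s=0: L1-HIT | VC [12]

VC = [12]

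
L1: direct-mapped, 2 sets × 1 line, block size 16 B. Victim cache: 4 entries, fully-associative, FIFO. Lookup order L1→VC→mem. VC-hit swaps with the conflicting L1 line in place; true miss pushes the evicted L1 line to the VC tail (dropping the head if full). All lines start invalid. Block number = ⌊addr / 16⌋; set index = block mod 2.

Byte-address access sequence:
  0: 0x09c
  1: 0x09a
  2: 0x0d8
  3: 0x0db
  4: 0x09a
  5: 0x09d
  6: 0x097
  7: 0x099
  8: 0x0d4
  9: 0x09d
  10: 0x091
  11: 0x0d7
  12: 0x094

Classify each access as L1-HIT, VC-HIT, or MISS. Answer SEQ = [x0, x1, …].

  [0] addr=0x9c blk=9 s=1: MISS | VC []
  [1] addr=0x9a blk=9 s=1: L1-HIT | VC []
  [2] addr=0xd8 blk=13 s=1: MISS | VC [9]
  [3] addr=0xdb blk=13 s=1: L1-HIT | VC [9]
  [4] addr=0x9a blk=9 s=1: VC-HIT | VC [13]
  [5] addr=0x9d blk=9 s=1: L1-HIT | VC [13]
  [6] addr=0x97 blk=9 s=1: L1-HIT | VC [13]
  [7] addr=0x99 blk=9 s=1: L1-HIT | VC [13]
  [8] addr=0xd4 blk=13 s=1: VC-HIT | VC [9]
  [9] addr=0x9d blk=9 s=1: VC-HIT | VC [13]
  [10] addr=0x91 blk=9 s=1: L1-HIT | VC [13]
  [11] addr=0xd7 blk=13 s=1: VC-HIT | VC [9]
  [12] addr=0x94 blk=9 s=1: VC-HIT | VC [13]

SEQ = [MISS, L1-HIT, MISS, L1-HIT, VC-HIT, L1-HIT, L1-HIT, L1-HIT, VC-HIT, VC-HIT, L1-HIT, VC-HIT, VC-HIT]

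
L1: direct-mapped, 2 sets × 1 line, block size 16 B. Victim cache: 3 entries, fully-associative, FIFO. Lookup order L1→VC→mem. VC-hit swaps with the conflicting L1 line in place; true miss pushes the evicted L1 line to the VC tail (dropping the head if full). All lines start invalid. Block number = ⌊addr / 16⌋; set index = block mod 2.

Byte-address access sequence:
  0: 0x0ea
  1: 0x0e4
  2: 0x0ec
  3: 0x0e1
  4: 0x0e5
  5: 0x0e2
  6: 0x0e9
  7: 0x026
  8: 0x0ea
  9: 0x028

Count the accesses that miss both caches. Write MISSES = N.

MISSES = 2

#0 0xea→b14/s0 MISS; vc=[]
#1 0xe4→b14/s0 L1-HIT; vc=[]
#2 0xec→b14/s0 L1-HIT; vc=[]
#3 0xe1→b14/s0 L1-HIT; vc=[]
#4 0xe5→b14/s0 L1-HIT; vc=[]
#5 0xe2→b14/s0 L1-HIT; vc=[]
#6 0xe9→b14/s0 L1-HIT; vc=[]
#7 0x26→b2/s0 MISS; vc=[14]
#8 0xea→b14/s0 VC-HIT; vc=[2]
#9 0x28→b2/s0 VC-HIT; vc=[14]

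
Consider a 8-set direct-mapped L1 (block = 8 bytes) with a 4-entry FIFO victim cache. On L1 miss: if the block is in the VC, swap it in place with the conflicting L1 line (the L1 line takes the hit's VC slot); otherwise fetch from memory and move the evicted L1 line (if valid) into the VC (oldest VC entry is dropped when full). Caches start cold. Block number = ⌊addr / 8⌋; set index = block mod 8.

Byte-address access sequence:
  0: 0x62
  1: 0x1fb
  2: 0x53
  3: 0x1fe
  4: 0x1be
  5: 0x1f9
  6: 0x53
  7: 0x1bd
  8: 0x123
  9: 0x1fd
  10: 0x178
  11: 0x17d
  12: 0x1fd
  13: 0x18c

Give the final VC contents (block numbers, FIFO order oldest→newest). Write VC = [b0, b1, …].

#0 0x62→b12/s4 MISS; vc=[]
#1 0x1fb→b63/s7 MISS; vc=[]
#2 0x53→b10/s2 MISS; vc=[]
#3 0x1fe→b63/s7 L1-HIT; vc=[]
#4 0x1be→b55/s7 MISS; vc=[63]
#5 0x1f9→b63/s7 VC-HIT; vc=[55]
#6 0x53→b10/s2 L1-HIT; vc=[55]
#7 0x1bd→b55/s7 VC-HIT; vc=[63]
#8 0x123→b36/s4 MISS; vc=[63,12]
#9 0x1fd→b63/s7 VC-HIT; vc=[55,12]
#10 0x178→b47/s7 MISS; vc=[55,12,63]
#11 0x17d→b47/s7 L1-HIT; vc=[55,12,63]
#12 0x1fd→b63/s7 VC-HIT; vc=[55,12,47]
#13 0x18c→b49/s1 MISS; vc=[55,12,47]

VC = [55, 12, 47]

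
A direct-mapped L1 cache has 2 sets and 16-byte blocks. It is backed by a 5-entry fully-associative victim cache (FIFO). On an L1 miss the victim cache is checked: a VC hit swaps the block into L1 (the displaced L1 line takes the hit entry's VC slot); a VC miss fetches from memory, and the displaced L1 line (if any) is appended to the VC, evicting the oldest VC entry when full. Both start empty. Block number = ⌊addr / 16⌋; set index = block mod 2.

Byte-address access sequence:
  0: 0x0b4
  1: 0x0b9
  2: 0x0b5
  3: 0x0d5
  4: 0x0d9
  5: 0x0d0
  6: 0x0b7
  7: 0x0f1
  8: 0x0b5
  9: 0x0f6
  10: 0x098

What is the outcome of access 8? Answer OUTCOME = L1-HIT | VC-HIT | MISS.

  [0] addr=0xb4 blk=11 s=1: MISS | VC []
  [1] addr=0xb9 blk=11 s=1: L1-HIT | VC []
  [2] addr=0xb5 blk=11 s=1: L1-HIT | VC []
  [3] addr=0xd5 blk=13 s=1: MISS | VC [11]
  [4] addr=0xd9 blk=13 s=1: L1-HIT | VC [11]
  [5] addr=0xd0 blk=13 s=1: L1-HIT | VC [11]
  [6] addr=0xb7 blk=11 s=1: VC-HIT | VC [13]
  [7] addr=0xf1 blk=15 s=1: MISS | VC [13, 11]
  [8] addr=0xb5 blk=11 s=1: VC-HIT | VC [13, 15]
  [9] addr=0xf6 blk=15 s=1: VC-HIT | VC [13, 11]
  [10] addr=0x98 blk=9 s=1: MISS | VC [13, 11, 15]

OUTCOME = VC-HIT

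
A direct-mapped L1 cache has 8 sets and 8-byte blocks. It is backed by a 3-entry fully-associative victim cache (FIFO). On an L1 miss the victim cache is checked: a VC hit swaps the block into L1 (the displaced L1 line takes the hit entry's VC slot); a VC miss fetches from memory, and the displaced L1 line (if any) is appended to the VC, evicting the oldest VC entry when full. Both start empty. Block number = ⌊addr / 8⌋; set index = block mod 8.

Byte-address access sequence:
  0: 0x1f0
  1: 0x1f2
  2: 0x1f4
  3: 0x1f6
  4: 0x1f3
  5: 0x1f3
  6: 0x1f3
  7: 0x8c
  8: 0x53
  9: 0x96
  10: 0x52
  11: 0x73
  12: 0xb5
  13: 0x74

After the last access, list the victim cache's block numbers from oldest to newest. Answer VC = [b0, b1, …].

0: 0x1f0 (blk 62, set 6) → MISS  vc=[]
1: 0x1f2 (blk 62, set 6) → L1-HIT  vc=[]
2: 0x1f4 (blk 62, set 6) → L1-HIT  vc=[]
3: 0x1f6 (blk 62, set 6) → L1-HIT  vc=[]
4: 0x1f3 (blk 62, set 6) → L1-HIT  vc=[]
5: 0x1f3 (blk 62, set 6) → L1-HIT  vc=[]
6: 0x1f3 (blk 62, set 6) → L1-HIT  vc=[]
7: 0x8c (blk 17, set 1) → MISS  vc=[]
8: 0x53 (blk 10, set 2) → MISS  vc=[]
9: 0x96 (blk 18, set 2) → MISS  vc=[10]
10: 0x52 (blk 10, set 2) → VC-HIT  vc=[18]
11: 0x73 (blk 14, set 6) → MISS  vc=[18, 62]
12: 0xb5 (blk 22, set 6) → MISS  vc=[18, 62, 14]
13: 0x74 (blk 14, set 6) → VC-HIT  vc=[18, 62, 22]

VC = [18, 62, 22]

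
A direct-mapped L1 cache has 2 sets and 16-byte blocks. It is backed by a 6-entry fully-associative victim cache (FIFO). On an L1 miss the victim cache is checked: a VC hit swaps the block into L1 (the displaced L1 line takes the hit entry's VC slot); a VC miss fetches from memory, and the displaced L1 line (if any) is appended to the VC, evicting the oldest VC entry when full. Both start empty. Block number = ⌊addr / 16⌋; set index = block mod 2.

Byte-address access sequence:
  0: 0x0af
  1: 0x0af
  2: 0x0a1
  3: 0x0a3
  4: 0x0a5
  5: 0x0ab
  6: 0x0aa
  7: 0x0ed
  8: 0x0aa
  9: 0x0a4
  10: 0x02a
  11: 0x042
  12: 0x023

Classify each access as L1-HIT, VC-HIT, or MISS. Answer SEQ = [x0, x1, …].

SEQ = [MISS, L1-HIT, L1-HIT, L1-HIT, L1-HIT, L1-HIT, L1-HIT, MISS, VC-HIT, L1-HIT, MISS, MISS, VC-HIT]

0: 0xaf (blk 10, set 0) → MISS  vc=[]
1: 0xaf (blk 10, set 0) → L1-HIT  vc=[]
2: 0xa1 (blk 10, set 0) → L1-HIT  vc=[]
3: 0xa3 (blk 10, set 0) → L1-HIT  vc=[]
4: 0xa5 (blk 10, set 0) → L1-HIT  vc=[]
5: 0xab (blk 10, set 0) → L1-HIT  vc=[]
6: 0xaa (blk 10, set 0) → L1-HIT  vc=[]
7: 0xed (blk 14, set 0) → MISS  vc=[10]
8: 0xaa (blk 10, set 0) → VC-HIT  vc=[14]
9: 0xa4 (blk 10, set 0) → L1-HIT  vc=[14]
10: 0x2a (blk 2, set 0) → MISS  vc=[14, 10]
11: 0x42 (blk 4, set 0) → MISS  vc=[14, 10, 2]
12: 0x23 (blk 2, set 0) → VC-HIT  vc=[14, 10, 4]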